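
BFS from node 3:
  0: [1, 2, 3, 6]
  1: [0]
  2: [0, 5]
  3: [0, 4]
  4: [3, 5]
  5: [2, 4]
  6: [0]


Visit 3, enqueue [0, 4]
Visit 0, enqueue [1, 2, 6]
Visit 4, enqueue [5]
Visit 1, enqueue []
Visit 2, enqueue []
Visit 6, enqueue []
Visit 5, enqueue []

BFS order: [3, 0, 4, 1, 2, 6, 5]


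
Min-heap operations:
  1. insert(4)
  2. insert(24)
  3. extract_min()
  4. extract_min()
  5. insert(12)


insert(4) -> [4]
insert(24) -> [4, 24]
extract_min()->4, [24]
extract_min()->24, []
insert(12) -> [12]

Final heap: [12]


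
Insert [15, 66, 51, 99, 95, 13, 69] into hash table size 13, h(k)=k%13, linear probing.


Insert 15: h=2 -> slot 2
Insert 66: h=1 -> slot 1
Insert 51: h=12 -> slot 12
Insert 99: h=8 -> slot 8
Insert 95: h=4 -> slot 4
Insert 13: h=0 -> slot 0
Insert 69: h=4, 1 probes -> slot 5

Table: [13, 66, 15, None, 95, 69, None, None, 99, None, None, None, 51]


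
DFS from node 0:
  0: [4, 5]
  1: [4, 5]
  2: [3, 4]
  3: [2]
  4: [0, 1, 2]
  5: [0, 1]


Visit 0, push [5, 4]
Visit 4, push [2, 1]
Visit 1, push [5]
Visit 5, push []
Visit 2, push [3]
Visit 3, push []

DFS order: [0, 4, 1, 5, 2, 3]


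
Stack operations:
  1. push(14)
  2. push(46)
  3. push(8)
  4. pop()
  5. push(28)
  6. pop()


push(14) -> [14]
push(46) -> [14, 46]
push(8) -> [14, 46, 8]
pop()->8, [14, 46]
push(28) -> [14, 46, 28]
pop()->28, [14, 46]

Final stack: [14, 46]


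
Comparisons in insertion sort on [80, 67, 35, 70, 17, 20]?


Algorithm: insertion sort
Input: [80, 67, 35, 70, 17, 20]
Sorted: [17, 20, 35, 67, 70, 80]

14


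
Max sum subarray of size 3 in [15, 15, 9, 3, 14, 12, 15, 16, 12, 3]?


[0:3]: 39
[1:4]: 27
[2:5]: 26
[3:6]: 29
[4:7]: 41
[5:8]: 43
[6:9]: 43
[7:10]: 31

Max: 43 at [5:8]


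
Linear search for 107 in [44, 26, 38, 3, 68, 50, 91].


i=0: 44!=107
i=1: 26!=107
i=2: 38!=107
i=3: 3!=107
i=4: 68!=107
i=5: 50!=107
i=6: 91!=107

Not found, 7 comps


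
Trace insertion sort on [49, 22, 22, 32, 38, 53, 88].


Initial: [49, 22, 22, 32, 38, 53, 88]
Insert 22: [22, 49, 22, 32, 38, 53, 88]
Insert 22: [22, 22, 49, 32, 38, 53, 88]
Insert 32: [22, 22, 32, 49, 38, 53, 88]
Insert 38: [22, 22, 32, 38, 49, 53, 88]
Insert 53: [22, 22, 32, 38, 49, 53, 88]
Insert 88: [22, 22, 32, 38, 49, 53, 88]

Sorted: [22, 22, 32, 38, 49, 53, 88]


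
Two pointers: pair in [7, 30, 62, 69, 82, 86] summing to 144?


lo=0(7)+hi=5(86)=93
lo=1(30)+hi=5(86)=116
lo=2(62)+hi=5(86)=148
lo=2(62)+hi=4(82)=144

Yes: 62+82=144


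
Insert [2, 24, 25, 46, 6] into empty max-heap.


Insert 2: [2]
Insert 24: [24, 2]
Insert 25: [25, 2, 24]
Insert 46: [46, 25, 24, 2]
Insert 6: [46, 25, 24, 2, 6]

Final heap: [46, 25, 24, 2, 6]


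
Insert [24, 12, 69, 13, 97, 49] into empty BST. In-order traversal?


Insert 24: root
Insert 12: L from 24
Insert 69: R from 24
Insert 13: L from 24 -> R from 12
Insert 97: R from 24 -> R from 69
Insert 49: R from 24 -> L from 69

In-order: [12, 13, 24, 49, 69, 97]


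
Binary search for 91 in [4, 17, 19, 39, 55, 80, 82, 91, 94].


Step 1: lo=0, hi=8, mid=4, val=55
Step 2: lo=5, hi=8, mid=6, val=82
Step 3: lo=7, hi=8, mid=7, val=91

Found at index 7


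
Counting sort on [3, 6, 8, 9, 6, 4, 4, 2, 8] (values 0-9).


Input: [3, 6, 8, 9, 6, 4, 4, 2, 8]
Counts: [0, 0, 1, 1, 2, 0, 2, 0, 2, 1]

Sorted: [2, 3, 4, 4, 6, 6, 8, 8, 9]


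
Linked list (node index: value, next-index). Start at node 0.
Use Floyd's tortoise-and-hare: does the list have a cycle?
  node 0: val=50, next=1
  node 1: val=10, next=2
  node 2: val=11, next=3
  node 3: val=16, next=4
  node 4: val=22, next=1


Floyd's tortoise (slow, +1) and hare (fast, +2):
  init: slow=0, fast=0
  step 1: slow=1, fast=2
  step 2: slow=2, fast=4
  step 3: slow=3, fast=2
  step 4: slow=4, fast=4
  slow == fast at node 4: cycle detected

Cycle: yes


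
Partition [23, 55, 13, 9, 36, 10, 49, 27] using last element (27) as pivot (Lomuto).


Pivot: 27
  23 <= 27: advance i (no swap)
  13 <= 27: swap -> [23, 13, 55, 9, 36, 10, 49, 27]
  9 <= 27: swap -> [23, 13, 9, 55, 36, 10, 49, 27]
  10 <= 27: swap -> [23, 13, 9, 10, 36, 55, 49, 27]
Place pivot at 4: [23, 13, 9, 10, 27, 55, 49, 36]

Partitioned: [23, 13, 9, 10, 27, 55, 49, 36]


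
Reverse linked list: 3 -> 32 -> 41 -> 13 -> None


Step 1: curr=3, set curr.next=prev(None) | reversed so far: 3
Step 2: curr=32, set curr.next=prev(3) | reversed so far: 32 -> 3
Step 3: curr=41, set curr.next=prev(32) | reversed so far: 41 -> 32 -> 3
Step 4: curr=13, set curr.next=prev(41) | reversed so far: 13 -> 41 -> 32 -> 3

13 -> 41 -> 32 -> 3 -> None


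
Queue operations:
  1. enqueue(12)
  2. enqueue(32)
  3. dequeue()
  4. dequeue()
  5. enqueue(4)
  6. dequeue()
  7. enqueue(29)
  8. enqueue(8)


enqueue(12) -> [12]
enqueue(32) -> [12, 32]
dequeue()->12, [32]
dequeue()->32, []
enqueue(4) -> [4]
dequeue()->4, []
enqueue(29) -> [29]
enqueue(8) -> [29, 8]

Final queue: [29, 8]


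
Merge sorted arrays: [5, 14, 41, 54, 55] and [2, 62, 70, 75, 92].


Take 2 from B
Take 5 from A
Take 14 from A
Take 41 from A
Take 54 from A
Take 55 from A

Merged: [2, 5, 14, 41, 54, 55, 62, 70, 75, 92]


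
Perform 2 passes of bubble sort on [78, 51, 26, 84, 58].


Initial: [78, 51, 26, 84, 58]
Pass 1: [51, 26, 78, 58, 84] (3 swaps)
Pass 2: [26, 51, 58, 78, 84] (2 swaps)

After 2 passes: [26, 51, 58, 78, 84]


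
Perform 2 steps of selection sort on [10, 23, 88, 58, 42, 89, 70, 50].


Initial: [10, 23, 88, 58, 42, 89, 70, 50]
Step 1: min=10 at 0
  Swap: [10, 23, 88, 58, 42, 89, 70, 50]
Step 2: min=23 at 1
  Swap: [10, 23, 88, 58, 42, 89, 70, 50]

After 2 steps: [10, 23, 88, 58, 42, 89, 70, 50]


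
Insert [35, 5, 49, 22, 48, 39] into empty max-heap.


Insert 35: [35]
Insert 5: [35, 5]
Insert 49: [49, 5, 35]
Insert 22: [49, 22, 35, 5]
Insert 48: [49, 48, 35, 5, 22]
Insert 39: [49, 48, 39, 5, 22, 35]

Final heap: [49, 48, 39, 5, 22, 35]


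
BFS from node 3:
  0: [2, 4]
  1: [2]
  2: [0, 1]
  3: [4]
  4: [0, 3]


Visit 3, enqueue [4]
Visit 4, enqueue [0]
Visit 0, enqueue [2]
Visit 2, enqueue [1]
Visit 1, enqueue []

BFS order: [3, 4, 0, 2, 1]


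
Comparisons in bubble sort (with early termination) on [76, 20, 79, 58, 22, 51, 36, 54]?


Algorithm: bubble sort (with early termination)
Input: [76, 20, 79, 58, 22, 51, 36, 54]
Sorted: [20, 22, 36, 51, 54, 58, 76, 79]

25


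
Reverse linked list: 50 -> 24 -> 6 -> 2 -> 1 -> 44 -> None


Step 1: curr=50, set curr.next=prev(None) | reversed so far: 50
Step 2: curr=24, set curr.next=prev(50) | reversed so far: 24 -> 50
Step 3: curr=6, set curr.next=prev(24) | reversed so far: 6 -> 24 -> 50
Step 4: curr=2, set curr.next=prev(6) | reversed so far: 2 -> 6 -> 24 -> 50
Step 5: curr=1, set curr.next=prev(2) | reversed so far: 1 -> 2 -> 6 -> 24 -> 50
Step 6: curr=44, set curr.next=prev(1) | reversed so far: 44 -> 1 -> 2 -> 6 -> 24 -> 50

44 -> 1 -> 2 -> 6 -> 24 -> 50 -> None


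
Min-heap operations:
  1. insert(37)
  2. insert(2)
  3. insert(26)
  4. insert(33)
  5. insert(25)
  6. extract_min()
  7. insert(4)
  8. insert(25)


insert(37) -> [37]
insert(2) -> [2, 37]
insert(26) -> [2, 37, 26]
insert(33) -> [2, 33, 26, 37]
insert(25) -> [2, 25, 26, 37, 33]
extract_min()->2, [25, 33, 26, 37]
insert(4) -> [4, 25, 26, 37, 33]
insert(25) -> [4, 25, 25, 37, 33, 26]

Final heap: [4, 25, 25, 37, 33, 26]


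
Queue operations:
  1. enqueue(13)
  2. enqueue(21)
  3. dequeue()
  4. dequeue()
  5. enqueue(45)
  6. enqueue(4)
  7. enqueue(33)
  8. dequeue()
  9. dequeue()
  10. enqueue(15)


enqueue(13) -> [13]
enqueue(21) -> [13, 21]
dequeue()->13, [21]
dequeue()->21, []
enqueue(45) -> [45]
enqueue(4) -> [45, 4]
enqueue(33) -> [45, 4, 33]
dequeue()->45, [4, 33]
dequeue()->4, [33]
enqueue(15) -> [33, 15]

Final queue: [33, 15]


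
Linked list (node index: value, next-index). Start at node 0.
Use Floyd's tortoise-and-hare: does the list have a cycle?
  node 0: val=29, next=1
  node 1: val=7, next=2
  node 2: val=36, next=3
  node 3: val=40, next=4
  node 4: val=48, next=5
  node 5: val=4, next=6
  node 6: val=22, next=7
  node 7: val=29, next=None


Floyd's tortoise (slow, +1) and hare (fast, +2):
  init: slow=0, fast=0
  step 1: slow=1, fast=2
  step 2: slow=2, fast=4
  step 3: slow=3, fast=6
  step 4: fast 6->7->None, no cycle

Cycle: no


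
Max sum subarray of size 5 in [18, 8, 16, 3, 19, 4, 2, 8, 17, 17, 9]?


[0:5]: 64
[1:6]: 50
[2:7]: 44
[3:8]: 36
[4:9]: 50
[5:10]: 48
[6:11]: 53

Max: 64 at [0:5]


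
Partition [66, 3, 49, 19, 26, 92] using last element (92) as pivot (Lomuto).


Pivot: 92
  66 <= 92: advance i (no swap)
  3 <= 92: advance i (no swap)
  49 <= 92: advance i (no swap)
  19 <= 92: advance i (no swap)
  26 <= 92: advance i (no swap)
Place pivot at 5: [66, 3, 49, 19, 26, 92]

Partitioned: [66, 3, 49, 19, 26, 92]


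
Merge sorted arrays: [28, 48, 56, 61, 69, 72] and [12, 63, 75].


Take 12 from B
Take 28 from A
Take 48 from A
Take 56 from A
Take 61 from A
Take 63 from B
Take 69 from A
Take 72 from A

Merged: [12, 28, 48, 56, 61, 63, 69, 72, 75]


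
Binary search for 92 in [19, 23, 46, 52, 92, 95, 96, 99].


Step 1: lo=0, hi=7, mid=3, val=52
Step 2: lo=4, hi=7, mid=5, val=95
Step 3: lo=4, hi=4, mid=4, val=92

Found at index 4


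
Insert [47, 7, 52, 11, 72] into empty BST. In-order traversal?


Insert 47: root
Insert 7: L from 47
Insert 52: R from 47
Insert 11: L from 47 -> R from 7
Insert 72: R from 47 -> R from 52

In-order: [7, 11, 47, 52, 72]


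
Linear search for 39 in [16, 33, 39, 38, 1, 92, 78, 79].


i=0: 16!=39
i=1: 33!=39
i=2: 39==39 found!

Found at 2, 3 comps


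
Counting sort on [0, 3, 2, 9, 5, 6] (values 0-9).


Input: [0, 3, 2, 9, 5, 6]
Counts: [1, 0, 1, 1, 0, 1, 1, 0, 0, 1]

Sorted: [0, 2, 3, 5, 6, 9]


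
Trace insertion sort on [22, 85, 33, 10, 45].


Initial: [22, 85, 33, 10, 45]
Insert 85: [22, 85, 33, 10, 45]
Insert 33: [22, 33, 85, 10, 45]
Insert 10: [10, 22, 33, 85, 45]
Insert 45: [10, 22, 33, 45, 85]

Sorted: [10, 22, 33, 45, 85]


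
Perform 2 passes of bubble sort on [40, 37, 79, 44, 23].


Initial: [40, 37, 79, 44, 23]
Pass 1: [37, 40, 44, 23, 79] (3 swaps)
Pass 2: [37, 40, 23, 44, 79] (1 swaps)

After 2 passes: [37, 40, 23, 44, 79]


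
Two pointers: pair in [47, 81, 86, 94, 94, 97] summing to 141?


lo=0(47)+hi=5(97)=144
lo=0(47)+hi=4(94)=141

Yes: 47+94=141


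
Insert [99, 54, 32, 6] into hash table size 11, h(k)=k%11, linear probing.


Insert 99: h=0 -> slot 0
Insert 54: h=10 -> slot 10
Insert 32: h=10, 2 probes -> slot 1
Insert 6: h=6 -> slot 6

Table: [99, 32, None, None, None, None, 6, None, None, None, 54]


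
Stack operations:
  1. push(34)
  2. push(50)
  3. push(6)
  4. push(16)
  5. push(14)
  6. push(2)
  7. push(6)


push(34) -> [34]
push(50) -> [34, 50]
push(6) -> [34, 50, 6]
push(16) -> [34, 50, 6, 16]
push(14) -> [34, 50, 6, 16, 14]
push(2) -> [34, 50, 6, 16, 14, 2]
push(6) -> [34, 50, 6, 16, 14, 2, 6]

Final stack: [34, 50, 6, 16, 14, 2, 6]


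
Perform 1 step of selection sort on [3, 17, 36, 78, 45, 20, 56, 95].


Initial: [3, 17, 36, 78, 45, 20, 56, 95]
Step 1: min=3 at 0
  Swap: [3, 17, 36, 78, 45, 20, 56, 95]

After 1 step: [3, 17, 36, 78, 45, 20, 56, 95]


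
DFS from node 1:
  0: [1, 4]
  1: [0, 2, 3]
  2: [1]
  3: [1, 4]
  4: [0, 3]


Visit 1, push [3, 2, 0]
Visit 0, push [4]
Visit 4, push [3]
Visit 3, push []
Visit 2, push []

DFS order: [1, 0, 4, 3, 2]


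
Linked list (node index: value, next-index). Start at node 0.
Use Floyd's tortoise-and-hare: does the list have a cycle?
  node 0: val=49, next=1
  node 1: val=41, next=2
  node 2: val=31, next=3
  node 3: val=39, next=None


Floyd's tortoise (slow, +1) and hare (fast, +2):
  init: slow=0, fast=0
  step 1: slow=1, fast=2
  step 2: fast 2->3->None, no cycle

Cycle: no


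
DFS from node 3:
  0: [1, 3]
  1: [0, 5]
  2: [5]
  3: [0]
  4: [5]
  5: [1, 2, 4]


Visit 3, push [0]
Visit 0, push [1]
Visit 1, push [5]
Visit 5, push [4, 2]
Visit 2, push []
Visit 4, push []

DFS order: [3, 0, 1, 5, 2, 4]


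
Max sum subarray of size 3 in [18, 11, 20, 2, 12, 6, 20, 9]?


[0:3]: 49
[1:4]: 33
[2:5]: 34
[3:6]: 20
[4:7]: 38
[5:8]: 35

Max: 49 at [0:3]


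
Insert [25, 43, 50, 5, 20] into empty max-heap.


Insert 25: [25]
Insert 43: [43, 25]
Insert 50: [50, 25, 43]
Insert 5: [50, 25, 43, 5]
Insert 20: [50, 25, 43, 5, 20]

Final heap: [50, 25, 43, 5, 20]


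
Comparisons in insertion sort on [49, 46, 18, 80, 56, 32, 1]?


Algorithm: insertion sort
Input: [49, 46, 18, 80, 56, 32, 1]
Sorted: [1, 18, 32, 46, 49, 56, 80]

17


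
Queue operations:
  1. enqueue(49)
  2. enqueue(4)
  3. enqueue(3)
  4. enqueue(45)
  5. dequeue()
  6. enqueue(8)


enqueue(49) -> [49]
enqueue(4) -> [49, 4]
enqueue(3) -> [49, 4, 3]
enqueue(45) -> [49, 4, 3, 45]
dequeue()->49, [4, 3, 45]
enqueue(8) -> [4, 3, 45, 8]

Final queue: [4, 3, 45, 8]


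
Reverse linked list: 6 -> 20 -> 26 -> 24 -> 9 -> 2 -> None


Step 1: curr=6, set curr.next=prev(None) | reversed so far: 6
Step 2: curr=20, set curr.next=prev(6) | reversed so far: 20 -> 6
Step 3: curr=26, set curr.next=prev(20) | reversed so far: 26 -> 20 -> 6
Step 4: curr=24, set curr.next=prev(26) | reversed so far: 24 -> 26 -> 20 -> 6
Step 5: curr=9, set curr.next=prev(24) | reversed so far: 9 -> 24 -> 26 -> 20 -> 6
Step 6: curr=2, set curr.next=prev(9) | reversed so far: 2 -> 9 -> 24 -> 26 -> 20 -> 6

2 -> 9 -> 24 -> 26 -> 20 -> 6 -> None


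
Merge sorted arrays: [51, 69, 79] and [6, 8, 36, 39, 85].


Take 6 from B
Take 8 from B
Take 36 from B
Take 39 from B
Take 51 from A
Take 69 from A
Take 79 from A

Merged: [6, 8, 36, 39, 51, 69, 79, 85]


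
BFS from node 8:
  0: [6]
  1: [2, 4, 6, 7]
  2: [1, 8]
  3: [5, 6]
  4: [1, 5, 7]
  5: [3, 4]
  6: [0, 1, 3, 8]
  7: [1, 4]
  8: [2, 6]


Visit 8, enqueue [2, 6]
Visit 2, enqueue [1]
Visit 6, enqueue [0, 3]
Visit 1, enqueue [4, 7]
Visit 0, enqueue []
Visit 3, enqueue [5]
Visit 4, enqueue []
Visit 7, enqueue []
Visit 5, enqueue []

BFS order: [8, 2, 6, 1, 0, 3, 4, 7, 5]


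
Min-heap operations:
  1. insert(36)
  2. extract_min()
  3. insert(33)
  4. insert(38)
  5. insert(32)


insert(36) -> [36]
extract_min()->36, []
insert(33) -> [33]
insert(38) -> [33, 38]
insert(32) -> [32, 38, 33]

Final heap: [32, 38, 33]


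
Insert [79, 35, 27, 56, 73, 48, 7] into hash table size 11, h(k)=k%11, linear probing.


Insert 79: h=2 -> slot 2
Insert 35: h=2, 1 probes -> slot 3
Insert 27: h=5 -> slot 5
Insert 56: h=1 -> slot 1
Insert 73: h=7 -> slot 7
Insert 48: h=4 -> slot 4
Insert 7: h=7, 1 probes -> slot 8

Table: [None, 56, 79, 35, 48, 27, None, 73, 7, None, None]


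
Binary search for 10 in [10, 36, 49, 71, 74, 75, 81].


Step 1: lo=0, hi=6, mid=3, val=71
Step 2: lo=0, hi=2, mid=1, val=36
Step 3: lo=0, hi=0, mid=0, val=10

Found at index 0


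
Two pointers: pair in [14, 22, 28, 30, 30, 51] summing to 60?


lo=0(14)+hi=5(51)=65
lo=0(14)+hi=4(30)=44
lo=1(22)+hi=4(30)=52
lo=2(28)+hi=4(30)=58
lo=3(30)+hi=4(30)=60

Yes: 30+30=60


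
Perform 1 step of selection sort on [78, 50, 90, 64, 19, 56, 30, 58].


Initial: [78, 50, 90, 64, 19, 56, 30, 58]
Step 1: min=19 at 4
  Swap: [19, 50, 90, 64, 78, 56, 30, 58]

After 1 step: [19, 50, 90, 64, 78, 56, 30, 58]


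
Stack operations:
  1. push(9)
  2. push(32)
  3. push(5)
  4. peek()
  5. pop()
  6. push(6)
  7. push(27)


push(9) -> [9]
push(32) -> [9, 32]
push(5) -> [9, 32, 5]
peek()->5
pop()->5, [9, 32]
push(6) -> [9, 32, 6]
push(27) -> [9, 32, 6, 27]

Final stack: [9, 32, 6, 27]


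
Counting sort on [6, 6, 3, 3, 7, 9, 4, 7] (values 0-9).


Input: [6, 6, 3, 3, 7, 9, 4, 7]
Counts: [0, 0, 0, 2, 1, 0, 2, 2, 0, 1]

Sorted: [3, 3, 4, 6, 6, 7, 7, 9]


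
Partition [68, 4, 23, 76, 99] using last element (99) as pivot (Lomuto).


Pivot: 99
  68 <= 99: advance i (no swap)
  4 <= 99: advance i (no swap)
  23 <= 99: advance i (no swap)
  76 <= 99: advance i (no swap)
Place pivot at 4: [68, 4, 23, 76, 99]

Partitioned: [68, 4, 23, 76, 99]


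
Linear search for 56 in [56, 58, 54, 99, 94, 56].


i=0: 56==56 found!

Found at 0, 1 comps


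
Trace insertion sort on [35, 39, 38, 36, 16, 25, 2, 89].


Initial: [35, 39, 38, 36, 16, 25, 2, 89]
Insert 39: [35, 39, 38, 36, 16, 25, 2, 89]
Insert 38: [35, 38, 39, 36, 16, 25, 2, 89]
Insert 36: [35, 36, 38, 39, 16, 25, 2, 89]
Insert 16: [16, 35, 36, 38, 39, 25, 2, 89]
Insert 25: [16, 25, 35, 36, 38, 39, 2, 89]
Insert 2: [2, 16, 25, 35, 36, 38, 39, 89]
Insert 89: [2, 16, 25, 35, 36, 38, 39, 89]

Sorted: [2, 16, 25, 35, 36, 38, 39, 89]


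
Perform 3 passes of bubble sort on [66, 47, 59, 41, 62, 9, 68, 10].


Initial: [66, 47, 59, 41, 62, 9, 68, 10]
Pass 1: [47, 59, 41, 62, 9, 66, 10, 68] (6 swaps)
Pass 2: [47, 41, 59, 9, 62, 10, 66, 68] (3 swaps)
Pass 3: [41, 47, 9, 59, 10, 62, 66, 68] (3 swaps)

After 3 passes: [41, 47, 9, 59, 10, 62, 66, 68]


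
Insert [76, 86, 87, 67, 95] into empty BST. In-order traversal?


Insert 76: root
Insert 86: R from 76
Insert 87: R from 76 -> R from 86
Insert 67: L from 76
Insert 95: R from 76 -> R from 86 -> R from 87

In-order: [67, 76, 86, 87, 95]


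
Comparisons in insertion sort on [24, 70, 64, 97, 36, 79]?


Algorithm: insertion sort
Input: [24, 70, 64, 97, 36, 79]
Sorted: [24, 36, 64, 70, 79, 97]

10


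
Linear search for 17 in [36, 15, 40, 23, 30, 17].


i=0: 36!=17
i=1: 15!=17
i=2: 40!=17
i=3: 23!=17
i=4: 30!=17
i=5: 17==17 found!

Found at 5, 6 comps


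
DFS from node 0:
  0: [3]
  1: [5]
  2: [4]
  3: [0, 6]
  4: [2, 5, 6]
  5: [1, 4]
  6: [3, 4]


Visit 0, push [3]
Visit 3, push [6]
Visit 6, push [4]
Visit 4, push [5, 2]
Visit 2, push []
Visit 5, push [1]
Visit 1, push []

DFS order: [0, 3, 6, 4, 2, 5, 1]


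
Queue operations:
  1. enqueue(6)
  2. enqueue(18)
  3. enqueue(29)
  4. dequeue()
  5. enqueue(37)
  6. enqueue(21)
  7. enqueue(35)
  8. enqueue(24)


enqueue(6) -> [6]
enqueue(18) -> [6, 18]
enqueue(29) -> [6, 18, 29]
dequeue()->6, [18, 29]
enqueue(37) -> [18, 29, 37]
enqueue(21) -> [18, 29, 37, 21]
enqueue(35) -> [18, 29, 37, 21, 35]
enqueue(24) -> [18, 29, 37, 21, 35, 24]

Final queue: [18, 29, 37, 21, 35, 24]


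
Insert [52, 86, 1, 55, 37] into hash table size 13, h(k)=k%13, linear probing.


Insert 52: h=0 -> slot 0
Insert 86: h=8 -> slot 8
Insert 1: h=1 -> slot 1
Insert 55: h=3 -> slot 3
Insert 37: h=11 -> slot 11

Table: [52, 1, None, 55, None, None, None, None, 86, None, None, 37, None]


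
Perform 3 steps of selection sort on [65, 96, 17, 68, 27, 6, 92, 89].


Initial: [65, 96, 17, 68, 27, 6, 92, 89]
Step 1: min=6 at 5
  Swap: [6, 96, 17, 68, 27, 65, 92, 89]
Step 2: min=17 at 2
  Swap: [6, 17, 96, 68, 27, 65, 92, 89]
Step 3: min=27 at 4
  Swap: [6, 17, 27, 68, 96, 65, 92, 89]

After 3 steps: [6, 17, 27, 68, 96, 65, 92, 89]


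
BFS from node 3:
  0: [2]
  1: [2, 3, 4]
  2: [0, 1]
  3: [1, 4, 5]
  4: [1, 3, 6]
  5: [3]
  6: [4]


Visit 3, enqueue [1, 4, 5]
Visit 1, enqueue [2]
Visit 4, enqueue [6]
Visit 5, enqueue []
Visit 2, enqueue [0]
Visit 6, enqueue []
Visit 0, enqueue []

BFS order: [3, 1, 4, 5, 2, 6, 0]


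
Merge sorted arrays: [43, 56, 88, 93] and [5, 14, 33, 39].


Take 5 from B
Take 14 from B
Take 33 from B
Take 39 from B

Merged: [5, 14, 33, 39, 43, 56, 88, 93]


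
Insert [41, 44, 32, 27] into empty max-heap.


Insert 41: [41]
Insert 44: [44, 41]
Insert 32: [44, 41, 32]
Insert 27: [44, 41, 32, 27]

Final heap: [44, 41, 32, 27]


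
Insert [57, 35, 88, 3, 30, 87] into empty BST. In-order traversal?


Insert 57: root
Insert 35: L from 57
Insert 88: R from 57
Insert 3: L from 57 -> L from 35
Insert 30: L from 57 -> L from 35 -> R from 3
Insert 87: R from 57 -> L from 88

In-order: [3, 30, 35, 57, 87, 88]


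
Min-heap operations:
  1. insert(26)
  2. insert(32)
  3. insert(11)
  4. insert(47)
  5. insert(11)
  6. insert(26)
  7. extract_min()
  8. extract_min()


insert(26) -> [26]
insert(32) -> [26, 32]
insert(11) -> [11, 32, 26]
insert(47) -> [11, 32, 26, 47]
insert(11) -> [11, 11, 26, 47, 32]
insert(26) -> [11, 11, 26, 47, 32, 26]
extract_min()->11, [11, 26, 26, 47, 32]
extract_min()->11, [26, 26, 32, 47]

Final heap: [26, 26, 32, 47]


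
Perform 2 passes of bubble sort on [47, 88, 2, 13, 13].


Initial: [47, 88, 2, 13, 13]
Pass 1: [47, 2, 13, 13, 88] (3 swaps)
Pass 2: [2, 13, 13, 47, 88] (3 swaps)

After 2 passes: [2, 13, 13, 47, 88]


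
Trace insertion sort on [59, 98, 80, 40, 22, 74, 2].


Initial: [59, 98, 80, 40, 22, 74, 2]
Insert 98: [59, 98, 80, 40, 22, 74, 2]
Insert 80: [59, 80, 98, 40, 22, 74, 2]
Insert 40: [40, 59, 80, 98, 22, 74, 2]
Insert 22: [22, 40, 59, 80, 98, 74, 2]
Insert 74: [22, 40, 59, 74, 80, 98, 2]
Insert 2: [2, 22, 40, 59, 74, 80, 98]

Sorted: [2, 22, 40, 59, 74, 80, 98]


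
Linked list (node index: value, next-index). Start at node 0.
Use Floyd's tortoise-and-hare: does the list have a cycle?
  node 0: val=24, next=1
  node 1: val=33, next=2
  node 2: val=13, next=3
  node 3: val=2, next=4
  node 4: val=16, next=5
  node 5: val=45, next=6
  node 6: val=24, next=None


Floyd's tortoise (slow, +1) and hare (fast, +2):
  init: slow=0, fast=0
  step 1: slow=1, fast=2
  step 2: slow=2, fast=4
  step 3: slow=3, fast=6
  step 4: fast -> None, no cycle

Cycle: no


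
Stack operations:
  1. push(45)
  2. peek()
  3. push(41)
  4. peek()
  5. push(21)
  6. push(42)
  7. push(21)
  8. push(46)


push(45) -> [45]
peek()->45
push(41) -> [45, 41]
peek()->41
push(21) -> [45, 41, 21]
push(42) -> [45, 41, 21, 42]
push(21) -> [45, 41, 21, 42, 21]
push(46) -> [45, 41, 21, 42, 21, 46]

Final stack: [45, 41, 21, 42, 21, 46]


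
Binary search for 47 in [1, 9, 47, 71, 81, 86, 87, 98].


Step 1: lo=0, hi=7, mid=3, val=71
Step 2: lo=0, hi=2, mid=1, val=9
Step 3: lo=2, hi=2, mid=2, val=47

Found at index 2


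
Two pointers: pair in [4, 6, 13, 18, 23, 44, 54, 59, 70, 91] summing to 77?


lo=0(4)+hi=9(91)=95
lo=0(4)+hi=8(70)=74
lo=1(6)+hi=8(70)=76
lo=2(13)+hi=8(70)=83
lo=2(13)+hi=7(59)=72
lo=3(18)+hi=7(59)=77

Yes: 18+59=77


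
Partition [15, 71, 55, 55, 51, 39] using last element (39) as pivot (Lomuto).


Pivot: 39
  15 <= 39: advance i (no swap)
Place pivot at 1: [15, 39, 55, 55, 51, 71]

Partitioned: [15, 39, 55, 55, 51, 71]


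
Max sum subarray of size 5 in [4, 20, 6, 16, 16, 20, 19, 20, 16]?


[0:5]: 62
[1:6]: 78
[2:7]: 77
[3:8]: 91
[4:9]: 91

Max: 91 at [3:8]


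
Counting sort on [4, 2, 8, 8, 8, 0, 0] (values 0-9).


Input: [4, 2, 8, 8, 8, 0, 0]
Counts: [2, 0, 1, 0, 1, 0, 0, 0, 3, 0]

Sorted: [0, 0, 2, 4, 8, 8, 8]


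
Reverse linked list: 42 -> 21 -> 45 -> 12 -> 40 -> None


Step 1: curr=42, set curr.next=prev(None) | reversed so far: 42
Step 2: curr=21, set curr.next=prev(42) | reversed so far: 21 -> 42
Step 3: curr=45, set curr.next=prev(21) | reversed so far: 45 -> 21 -> 42
Step 4: curr=12, set curr.next=prev(45) | reversed so far: 12 -> 45 -> 21 -> 42
Step 5: curr=40, set curr.next=prev(12) | reversed so far: 40 -> 12 -> 45 -> 21 -> 42

40 -> 12 -> 45 -> 21 -> 42 -> None


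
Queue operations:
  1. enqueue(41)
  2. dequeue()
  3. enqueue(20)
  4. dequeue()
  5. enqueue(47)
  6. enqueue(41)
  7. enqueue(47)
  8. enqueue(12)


enqueue(41) -> [41]
dequeue()->41, []
enqueue(20) -> [20]
dequeue()->20, []
enqueue(47) -> [47]
enqueue(41) -> [47, 41]
enqueue(47) -> [47, 41, 47]
enqueue(12) -> [47, 41, 47, 12]

Final queue: [47, 41, 47, 12]


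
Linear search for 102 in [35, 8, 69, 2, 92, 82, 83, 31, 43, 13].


i=0: 35!=102
i=1: 8!=102
i=2: 69!=102
i=3: 2!=102
i=4: 92!=102
i=5: 82!=102
i=6: 83!=102
i=7: 31!=102
i=8: 43!=102
i=9: 13!=102

Not found, 10 comps


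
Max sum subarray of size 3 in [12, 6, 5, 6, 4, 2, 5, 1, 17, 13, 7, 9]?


[0:3]: 23
[1:4]: 17
[2:5]: 15
[3:6]: 12
[4:7]: 11
[5:8]: 8
[6:9]: 23
[7:10]: 31
[8:11]: 37
[9:12]: 29

Max: 37 at [8:11]


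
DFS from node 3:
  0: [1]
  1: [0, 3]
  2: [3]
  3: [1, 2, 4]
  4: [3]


Visit 3, push [4, 2, 1]
Visit 1, push [0]
Visit 0, push []
Visit 2, push []
Visit 4, push []

DFS order: [3, 1, 0, 2, 4]


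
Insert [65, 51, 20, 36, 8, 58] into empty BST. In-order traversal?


Insert 65: root
Insert 51: L from 65
Insert 20: L from 65 -> L from 51
Insert 36: L from 65 -> L from 51 -> R from 20
Insert 8: L from 65 -> L from 51 -> L from 20
Insert 58: L from 65 -> R from 51

In-order: [8, 20, 36, 51, 58, 65]


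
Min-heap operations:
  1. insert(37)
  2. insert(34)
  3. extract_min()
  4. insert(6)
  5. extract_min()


insert(37) -> [37]
insert(34) -> [34, 37]
extract_min()->34, [37]
insert(6) -> [6, 37]
extract_min()->6, [37]

Final heap: [37]


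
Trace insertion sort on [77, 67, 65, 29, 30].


Initial: [77, 67, 65, 29, 30]
Insert 67: [67, 77, 65, 29, 30]
Insert 65: [65, 67, 77, 29, 30]
Insert 29: [29, 65, 67, 77, 30]
Insert 30: [29, 30, 65, 67, 77]

Sorted: [29, 30, 65, 67, 77]


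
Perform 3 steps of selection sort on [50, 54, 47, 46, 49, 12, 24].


Initial: [50, 54, 47, 46, 49, 12, 24]
Step 1: min=12 at 5
  Swap: [12, 54, 47, 46, 49, 50, 24]
Step 2: min=24 at 6
  Swap: [12, 24, 47, 46, 49, 50, 54]
Step 3: min=46 at 3
  Swap: [12, 24, 46, 47, 49, 50, 54]

After 3 steps: [12, 24, 46, 47, 49, 50, 54]


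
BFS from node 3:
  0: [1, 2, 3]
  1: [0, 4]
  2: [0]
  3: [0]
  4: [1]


Visit 3, enqueue [0]
Visit 0, enqueue [1, 2]
Visit 1, enqueue [4]
Visit 2, enqueue []
Visit 4, enqueue []

BFS order: [3, 0, 1, 2, 4]


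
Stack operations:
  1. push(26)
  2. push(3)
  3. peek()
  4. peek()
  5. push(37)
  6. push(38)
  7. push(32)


push(26) -> [26]
push(3) -> [26, 3]
peek()->3
peek()->3
push(37) -> [26, 3, 37]
push(38) -> [26, 3, 37, 38]
push(32) -> [26, 3, 37, 38, 32]

Final stack: [26, 3, 37, 38, 32]


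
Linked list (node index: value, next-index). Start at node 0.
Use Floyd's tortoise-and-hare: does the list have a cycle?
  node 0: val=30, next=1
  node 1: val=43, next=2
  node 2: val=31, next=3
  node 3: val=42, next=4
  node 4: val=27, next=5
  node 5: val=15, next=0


Floyd's tortoise (slow, +1) and hare (fast, +2):
  init: slow=0, fast=0
  step 1: slow=1, fast=2
  step 2: slow=2, fast=4
  step 3: slow=3, fast=0
  step 4: slow=4, fast=2
  step 5: slow=5, fast=4
  step 6: slow=0, fast=0
  slow == fast at node 0: cycle detected

Cycle: yes


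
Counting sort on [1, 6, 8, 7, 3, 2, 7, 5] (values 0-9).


Input: [1, 6, 8, 7, 3, 2, 7, 5]
Counts: [0, 1, 1, 1, 0, 1, 1, 2, 1, 0]

Sorted: [1, 2, 3, 5, 6, 7, 7, 8]


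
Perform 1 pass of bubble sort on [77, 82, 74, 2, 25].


Initial: [77, 82, 74, 2, 25]
Pass 1: [77, 74, 2, 25, 82] (3 swaps)

After 1 pass: [77, 74, 2, 25, 82]


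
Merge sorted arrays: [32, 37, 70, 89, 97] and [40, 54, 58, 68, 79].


Take 32 from A
Take 37 from A
Take 40 from B
Take 54 from B
Take 58 from B
Take 68 from B
Take 70 from A
Take 79 from B

Merged: [32, 37, 40, 54, 58, 68, 70, 79, 89, 97]


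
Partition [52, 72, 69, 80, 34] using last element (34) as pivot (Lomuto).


Pivot: 34
Place pivot at 0: [34, 72, 69, 80, 52]

Partitioned: [34, 72, 69, 80, 52]


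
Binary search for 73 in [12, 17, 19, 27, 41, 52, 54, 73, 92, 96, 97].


Step 1: lo=0, hi=10, mid=5, val=52
Step 2: lo=6, hi=10, mid=8, val=92
Step 3: lo=6, hi=7, mid=6, val=54
Step 4: lo=7, hi=7, mid=7, val=73

Found at index 7


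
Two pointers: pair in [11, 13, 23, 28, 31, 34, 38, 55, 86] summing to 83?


lo=0(11)+hi=8(86)=97
lo=0(11)+hi=7(55)=66
lo=1(13)+hi=7(55)=68
lo=2(23)+hi=7(55)=78
lo=3(28)+hi=7(55)=83

Yes: 28+55=83


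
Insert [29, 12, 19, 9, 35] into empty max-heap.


Insert 29: [29]
Insert 12: [29, 12]
Insert 19: [29, 12, 19]
Insert 9: [29, 12, 19, 9]
Insert 35: [35, 29, 19, 9, 12]

Final heap: [35, 29, 19, 9, 12]


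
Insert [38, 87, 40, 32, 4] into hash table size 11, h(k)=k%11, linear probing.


Insert 38: h=5 -> slot 5
Insert 87: h=10 -> slot 10
Insert 40: h=7 -> slot 7
Insert 32: h=10, 1 probes -> slot 0
Insert 4: h=4 -> slot 4

Table: [32, None, None, None, 4, 38, None, 40, None, None, 87]


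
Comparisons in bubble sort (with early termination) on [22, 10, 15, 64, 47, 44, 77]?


Algorithm: bubble sort (with early termination)
Input: [22, 10, 15, 64, 47, 44, 77]
Sorted: [10, 15, 22, 44, 47, 64, 77]

15


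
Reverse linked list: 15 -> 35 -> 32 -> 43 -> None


Step 1: curr=15, set curr.next=prev(None) | reversed so far: 15
Step 2: curr=35, set curr.next=prev(15) | reversed so far: 35 -> 15
Step 3: curr=32, set curr.next=prev(35) | reversed so far: 32 -> 35 -> 15
Step 4: curr=43, set curr.next=prev(32) | reversed so far: 43 -> 32 -> 35 -> 15

43 -> 32 -> 35 -> 15 -> None


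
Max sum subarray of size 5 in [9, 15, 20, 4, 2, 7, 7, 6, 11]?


[0:5]: 50
[1:6]: 48
[2:7]: 40
[3:8]: 26
[4:9]: 33

Max: 50 at [0:5]


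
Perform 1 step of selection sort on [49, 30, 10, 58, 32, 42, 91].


Initial: [49, 30, 10, 58, 32, 42, 91]
Step 1: min=10 at 2
  Swap: [10, 30, 49, 58, 32, 42, 91]

After 1 step: [10, 30, 49, 58, 32, 42, 91]


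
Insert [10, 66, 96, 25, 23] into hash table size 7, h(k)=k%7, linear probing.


Insert 10: h=3 -> slot 3
Insert 66: h=3, 1 probes -> slot 4
Insert 96: h=5 -> slot 5
Insert 25: h=4, 2 probes -> slot 6
Insert 23: h=2 -> slot 2

Table: [None, None, 23, 10, 66, 96, 25]


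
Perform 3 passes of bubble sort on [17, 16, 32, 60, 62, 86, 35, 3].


Initial: [17, 16, 32, 60, 62, 86, 35, 3]
Pass 1: [16, 17, 32, 60, 62, 35, 3, 86] (3 swaps)
Pass 2: [16, 17, 32, 60, 35, 3, 62, 86] (2 swaps)
Pass 3: [16, 17, 32, 35, 3, 60, 62, 86] (2 swaps)

After 3 passes: [16, 17, 32, 35, 3, 60, 62, 86]


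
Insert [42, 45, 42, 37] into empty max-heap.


Insert 42: [42]
Insert 45: [45, 42]
Insert 42: [45, 42, 42]
Insert 37: [45, 42, 42, 37]

Final heap: [45, 42, 42, 37]


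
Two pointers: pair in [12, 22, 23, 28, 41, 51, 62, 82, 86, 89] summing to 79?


lo=0(12)+hi=9(89)=101
lo=0(12)+hi=8(86)=98
lo=0(12)+hi=7(82)=94
lo=0(12)+hi=6(62)=74
lo=1(22)+hi=6(62)=84
lo=1(22)+hi=5(51)=73
lo=2(23)+hi=5(51)=74
lo=3(28)+hi=5(51)=79

Yes: 28+51=79


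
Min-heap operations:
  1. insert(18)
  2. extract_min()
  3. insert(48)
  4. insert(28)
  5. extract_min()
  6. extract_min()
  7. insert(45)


insert(18) -> [18]
extract_min()->18, []
insert(48) -> [48]
insert(28) -> [28, 48]
extract_min()->28, [48]
extract_min()->48, []
insert(45) -> [45]

Final heap: [45]


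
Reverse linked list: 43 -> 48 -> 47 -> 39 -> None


Step 1: curr=43, set curr.next=prev(None) | reversed so far: 43
Step 2: curr=48, set curr.next=prev(43) | reversed so far: 48 -> 43
Step 3: curr=47, set curr.next=prev(48) | reversed so far: 47 -> 48 -> 43
Step 4: curr=39, set curr.next=prev(47) | reversed so far: 39 -> 47 -> 48 -> 43

39 -> 47 -> 48 -> 43 -> None


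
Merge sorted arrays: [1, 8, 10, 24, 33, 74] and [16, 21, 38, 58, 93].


Take 1 from A
Take 8 from A
Take 10 from A
Take 16 from B
Take 21 from B
Take 24 from A
Take 33 from A
Take 38 from B
Take 58 from B
Take 74 from A

Merged: [1, 8, 10, 16, 21, 24, 33, 38, 58, 74, 93]


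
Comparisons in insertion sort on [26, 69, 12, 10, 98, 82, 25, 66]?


Algorithm: insertion sort
Input: [26, 69, 12, 10, 98, 82, 25, 66]
Sorted: [10, 12, 25, 26, 66, 69, 82, 98]

18


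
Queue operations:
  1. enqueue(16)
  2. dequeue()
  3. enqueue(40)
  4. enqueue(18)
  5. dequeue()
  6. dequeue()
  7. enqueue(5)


enqueue(16) -> [16]
dequeue()->16, []
enqueue(40) -> [40]
enqueue(18) -> [40, 18]
dequeue()->40, [18]
dequeue()->18, []
enqueue(5) -> [5]

Final queue: [5]


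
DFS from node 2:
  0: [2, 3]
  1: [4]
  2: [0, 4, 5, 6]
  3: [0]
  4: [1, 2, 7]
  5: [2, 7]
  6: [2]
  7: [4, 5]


Visit 2, push [6, 5, 4, 0]
Visit 0, push [3]
Visit 3, push []
Visit 4, push [7, 1]
Visit 1, push []
Visit 7, push [5]
Visit 5, push []
Visit 6, push []

DFS order: [2, 0, 3, 4, 1, 7, 5, 6]


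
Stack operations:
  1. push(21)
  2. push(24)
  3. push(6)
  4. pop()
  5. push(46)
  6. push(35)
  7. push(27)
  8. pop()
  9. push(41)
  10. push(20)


push(21) -> [21]
push(24) -> [21, 24]
push(6) -> [21, 24, 6]
pop()->6, [21, 24]
push(46) -> [21, 24, 46]
push(35) -> [21, 24, 46, 35]
push(27) -> [21, 24, 46, 35, 27]
pop()->27, [21, 24, 46, 35]
push(41) -> [21, 24, 46, 35, 41]
push(20) -> [21, 24, 46, 35, 41, 20]

Final stack: [21, 24, 46, 35, 41, 20]


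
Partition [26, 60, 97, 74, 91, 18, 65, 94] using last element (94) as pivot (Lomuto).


Pivot: 94
  26 <= 94: advance i (no swap)
  60 <= 94: advance i (no swap)
  74 <= 94: swap -> [26, 60, 74, 97, 91, 18, 65, 94]
  91 <= 94: swap -> [26, 60, 74, 91, 97, 18, 65, 94]
  18 <= 94: swap -> [26, 60, 74, 91, 18, 97, 65, 94]
  65 <= 94: swap -> [26, 60, 74, 91, 18, 65, 97, 94]
Place pivot at 6: [26, 60, 74, 91, 18, 65, 94, 97]

Partitioned: [26, 60, 74, 91, 18, 65, 94, 97]


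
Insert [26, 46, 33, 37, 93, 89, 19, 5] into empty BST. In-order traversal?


Insert 26: root
Insert 46: R from 26
Insert 33: R from 26 -> L from 46
Insert 37: R from 26 -> L from 46 -> R from 33
Insert 93: R from 26 -> R from 46
Insert 89: R from 26 -> R from 46 -> L from 93
Insert 19: L from 26
Insert 5: L from 26 -> L from 19

In-order: [5, 19, 26, 33, 37, 46, 89, 93]


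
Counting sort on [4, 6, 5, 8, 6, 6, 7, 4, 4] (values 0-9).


Input: [4, 6, 5, 8, 6, 6, 7, 4, 4]
Counts: [0, 0, 0, 0, 3, 1, 3, 1, 1, 0]

Sorted: [4, 4, 4, 5, 6, 6, 6, 7, 8]


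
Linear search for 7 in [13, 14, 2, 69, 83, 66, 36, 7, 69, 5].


i=0: 13!=7
i=1: 14!=7
i=2: 2!=7
i=3: 69!=7
i=4: 83!=7
i=5: 66!=7
i=6: 36!=7
i=7: 7==7 found!

Found at 7, 8 comps


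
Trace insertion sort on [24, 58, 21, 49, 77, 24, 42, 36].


Initial: [24, 58, 21, 49, 77, 24, 42, 36]
Insert 58: [24, 58, 21, 49, 77, 24, 42, 36]
Insert 21: [21, 24, 58, 49, 77, 24, 42, 36]
Insert 49: [21, 24, 49, 58, 77, 24, 42, 36]
Insert 77: [21, 24, 49, 58, 77, 24, 42, 36]
Insert 24: [21, 24, 24, 49, 58, 77, 42, 36]
Insert 42: [21, 24, 24, 42, 49, 58, 77, 36]
Insert 36: [21, 24, 24, 36, 42, 49, 58, 77]

Sorted: [21, 24, 24, 36, 42, 49, 58, 77]


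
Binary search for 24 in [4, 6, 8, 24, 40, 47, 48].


Step 1: lo=0, hi=6, mid=3, val=24

Found at index 3


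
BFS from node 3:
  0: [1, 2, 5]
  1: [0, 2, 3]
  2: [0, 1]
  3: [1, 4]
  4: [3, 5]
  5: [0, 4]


Visit 3, enqueue [1, 4]
Visit 1, enqueue [0, 2]
Visit 4, enqueue [5]
Visit 0, enqueue []
Visit 2, enqueue []
Visit 5, enqueue []

BFS order: [3, 1, 4, 0, 2, 5]


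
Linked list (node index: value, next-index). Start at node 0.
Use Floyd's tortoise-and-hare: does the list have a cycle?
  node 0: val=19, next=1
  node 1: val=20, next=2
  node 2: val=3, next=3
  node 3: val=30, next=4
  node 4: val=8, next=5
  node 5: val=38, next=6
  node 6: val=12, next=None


Floyd's tortoise (slow, +1) and hare (fast, +2):
  init: slow=0, fast=0
  step 1: slow=1, fast=2
  step 2: slow=2, fast=4
  step 3: slow=3, fast=6
  step 4: fast -> None, no cycle

Cycle: no


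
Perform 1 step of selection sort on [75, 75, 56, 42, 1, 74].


Initial: [75, 75, 56, 42, 1, 74]
Step 1: min=1 at 4
  Swap: [1, 75, 56, 42, 75, 74]

After 1 step: [1, 75, 56, 42, 75, 74]


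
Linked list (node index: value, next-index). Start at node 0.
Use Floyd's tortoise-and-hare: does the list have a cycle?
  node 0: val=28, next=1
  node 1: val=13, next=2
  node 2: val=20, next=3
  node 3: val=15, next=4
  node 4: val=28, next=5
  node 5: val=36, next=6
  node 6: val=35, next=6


Floyd's tortoise (slow, +1) and hare (fast, +2):
  init: slow=0, fast=0
  step 1: slow=1, fast=2
  step 2: slow=2, fast=4
  step 3: slow=3, fast=6
  step 4: slow=4, fast=6
  step 5: slow=5, fast=6
  step 6: slow=6, fast=6
  slow == fast at node 6: cycle detected

Cycle: yes


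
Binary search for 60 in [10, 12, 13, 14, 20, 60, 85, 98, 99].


Step 1: lo=0, hi=8, mid=4, val=20
Step 2: lo=5, hi=8, mid=6, val=85
Step 3: lo=5, hi=5, mid=5, val=60

Found at index 5


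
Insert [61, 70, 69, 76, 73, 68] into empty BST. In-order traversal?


Insert 61: root
Insert 70: R from 61
Insert 69: R from 61 -> L from 70
Insert 76: R from 61 -> R from 70
Insert 73: R from 61 -> R from 70 -> L from 76
Insert 68: R from 61 -> L from 70 -> L from 69

In-order: [61, 68, 69, 70, 73, 76]


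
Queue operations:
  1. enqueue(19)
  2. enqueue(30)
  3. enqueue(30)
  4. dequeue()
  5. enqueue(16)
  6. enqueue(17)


enqueue(19) -> [19]
enqueue(30) -> [19, 30]
enqueue(30) -> [19, 30, 30]
dequeue()->19, [30, 30]
enqueue(16) -> [30, 30, 16]
enqueue(17) -> [30, 30, 16, 17]

Final queue: [30, 30, 16, 17]


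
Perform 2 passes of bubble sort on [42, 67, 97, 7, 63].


Initial: [42, 67, 97, 7, 63]
Pass 1: [42, 67, 7, 63, 97] (2 swaps)
Pass 2: [42, 7, 63, 67, 97] (2 swaps)

After 2 passes: [42, 7, 63, 67, 97]


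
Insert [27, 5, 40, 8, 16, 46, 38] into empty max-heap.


Insert 27: [27]
Insert 5: [27, 5]
Insert 40: [40, 5, 27]
Insert 8: [40, 8, 27, 5]
Insert 16: [40, 16, 27, 5, 8]
Insert 46: [46, 16, 40, 5, 8, 27]
Insert 38: [46, 16, 40, 5, 8, 27, 38]

Final heap: [46, 16, 40, 5, 8, 27, 38]


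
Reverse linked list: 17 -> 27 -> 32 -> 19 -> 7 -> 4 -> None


Step 1: curr=17, set curr.next=prev(None) | reversed so far: 17
Step 2: curr=27, set curr.next=prev(17) | reversed so far: 27 -> 17
Step 3: curr=32, set curr.next=prev(27) | reversed so far: 32 -> 27 -> 17
Step 4: curr=19, set curr.next=prev(32) | reversed so far: 19 -> 32 -> 27 -> 17
Step 5: curr=7, set curr.next=prev(19) | reversed so far: 7 -> 19 -> 32 -> 27 -> 17
Step 6: curr=4, set curr.next=prev(7) | reversed so far: 4 -> 7 -> 19 -> 32 -> 27 -> 17

4 -> 7 -> 19 -> 32 -> 27 -> 17 -> None


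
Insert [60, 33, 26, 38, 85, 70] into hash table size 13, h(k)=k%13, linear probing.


Insert 60: h=8 -> slot 8
Insert 33: h=7 -> slot 7
Insert 26: h=0 -> slot 0
Insert 38: h=12 -> slot 12
Insert 85: h=7, 2 probes -> slot 9
Insert 70: h=5 -> slot 5

Table: [26, None, None, None, None, 70, None, 33, 60, 85, None, None, 38]


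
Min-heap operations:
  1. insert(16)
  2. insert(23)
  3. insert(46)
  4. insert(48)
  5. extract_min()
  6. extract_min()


insert(16) -> [16]
insert(23) -> [16, 23]
insert(46) -> [16, 23, 46]
insert(48) -> [16, 23, 46, 48]
extract_min()->16, [23, 48, 46]
extract_min()->23, [46, 48]

Final heap: [46, 48]


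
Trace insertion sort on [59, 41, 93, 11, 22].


Initial: [59, 41, 93, 11, 22]
Insert 41: [41, 59, 93, 11, 22]
Insert 93: [41, 59, 93, 11, 22]
Insert 11: [11, 41, 59, 93, 22]
Insert 22: [11, 22, 41, 59, 93]

Sorted: [11, 22, 41, 59, 93]


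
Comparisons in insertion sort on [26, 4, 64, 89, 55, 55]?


Algorithm: insertion sort
Input: [26, 4, 64, 89, 55, 55]
Sorted: [4, 26, 55, 55, 64, 89]

9


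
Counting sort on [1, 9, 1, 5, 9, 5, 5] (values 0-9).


Input: [1, 9, 1, 5, 9, 5, 5]
Counts: [0, 2, 0, 0, 0, 3, 0, 0, 0, 2]

Sorted: [1, 1, 5, 5, 5, 9, 9]


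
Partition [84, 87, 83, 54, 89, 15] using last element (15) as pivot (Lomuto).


Pivot: 15
Place pivot at 0: [15, 87, 83, 54, 89, 84]

Partitioned: [15, 87, 83, 54, 89, 84]


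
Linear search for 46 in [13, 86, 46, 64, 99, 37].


i=0: 13!=46
i=1: 86!=46
i=2: 46==46 found!

Found at 2, 3 comps


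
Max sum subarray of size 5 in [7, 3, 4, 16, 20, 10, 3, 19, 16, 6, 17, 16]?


[0:5]: 50
[1:6]: 53
[2:7]: 53
[3:8]: 68
[4:9]: 68
[5:10]: 54
[6:11]: 61
[7:12]: 74

Max: 74 at [7:12]


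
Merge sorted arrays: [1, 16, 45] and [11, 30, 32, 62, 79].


Take 1 from A
Take 11 from B
Take 16 from A
Take 30 from B
Take 32 from B
Take 45 from A

Merged: [1, 11, 16, 30, 32, 45, 62, 79]


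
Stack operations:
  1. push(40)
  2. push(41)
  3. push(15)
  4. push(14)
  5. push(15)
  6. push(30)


push(40) -> [40]
push(41) -> [40, 41]
push(15) -> [40, 41, 15]
push(14) -> [40, 41, 15, 14]
push(15) -> [40, 41, 15, 14, 15]
push(30) -> [40, 41, 15, 14, 15, 30]

Final stack: [40, 41, 15, 14, 15, 30]


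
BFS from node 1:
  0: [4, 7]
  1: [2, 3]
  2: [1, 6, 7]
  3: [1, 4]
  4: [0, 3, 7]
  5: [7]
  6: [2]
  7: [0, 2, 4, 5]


Visit 1, enqueue [2, 3]
Visit 2, enqueue [6, 7]
Visit 3, enqueue [4]
Visit 6, enqueue []
Visit 7, enqueue [0, 5]
Visit 4, enqueue []
Visit 0, enqueue []
Visit 5, enqueue []

BFS order: [1, 2, 3, 6, 7, 4, 0, 5]
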